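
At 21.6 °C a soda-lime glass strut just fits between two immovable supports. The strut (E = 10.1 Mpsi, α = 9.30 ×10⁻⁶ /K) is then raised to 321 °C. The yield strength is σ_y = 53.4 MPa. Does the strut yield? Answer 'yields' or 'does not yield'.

yields

E = 10.1 Mpsi = 69.64 GPa.
ΔT = 299.4 K. Constrained thermal stress σ = E·α·ΔT = 69.64×10³ MPa × 9.30×10⁻⁶ × 299.4 = 194 MPa (compressive).
Compare to σ_y = 53.4 MPa: σ ≥ σ_y, so it yields.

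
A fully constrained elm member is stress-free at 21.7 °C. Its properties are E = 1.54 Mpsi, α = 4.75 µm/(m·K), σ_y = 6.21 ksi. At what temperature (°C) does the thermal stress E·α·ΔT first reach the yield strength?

871 °C

E = 1.54 Mpsi = 10.62 GPa.
σ_y = 6.21 ksi = 42.82 MPa.
E·α·ΔT = 42.82 MPa ⇒ ΔT = 42.82 / (10.62×10³ × 4.75×10⁻⁶) = 848.9 K.
T = 21.7 + 848.9 = 870.6 °C.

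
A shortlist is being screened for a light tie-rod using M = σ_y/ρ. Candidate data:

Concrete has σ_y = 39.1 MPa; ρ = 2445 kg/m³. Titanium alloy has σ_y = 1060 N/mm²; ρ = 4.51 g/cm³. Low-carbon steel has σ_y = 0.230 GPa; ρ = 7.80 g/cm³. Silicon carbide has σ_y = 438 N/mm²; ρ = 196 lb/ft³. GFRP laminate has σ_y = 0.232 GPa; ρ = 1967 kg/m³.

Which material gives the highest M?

Convert each candidate to consistent units, then evaluate M:
  concrete: σ_y = 39.10 MPa, ρ = 2445 kg/m³
  titanium alloy: σ_y = 1060 MPa, ρ = 4510 kg/m³
  low-carbon steel: σ_y = 230.0 MPa, ρ = 7800 kg/m³
  silicon carbide: σ_y = 438.0 MPa, ρ = 3140 kg/m³
  GFRP laminate: σ_y = 232.0 MPa, ρ = 1967 kg/m³
  titanium alloy: M = 235 kN·m/kg
  silicon carbide: M = 140 kN·m/kg
  GFRP laminate: M = 118 kN·m/kg
  low-carbon steel: M = 29.5 kN·m/kg
  concrete: M = 16.0 kN·m/kg
The maximum is for titanium alloy.

titanium alloy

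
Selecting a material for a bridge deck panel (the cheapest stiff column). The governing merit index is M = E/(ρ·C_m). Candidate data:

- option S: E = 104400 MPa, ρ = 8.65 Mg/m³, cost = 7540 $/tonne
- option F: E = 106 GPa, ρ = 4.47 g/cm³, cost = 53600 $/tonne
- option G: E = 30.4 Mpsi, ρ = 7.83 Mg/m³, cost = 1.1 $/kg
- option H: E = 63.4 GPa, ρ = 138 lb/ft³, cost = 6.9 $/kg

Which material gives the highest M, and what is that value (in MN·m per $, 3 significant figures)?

After converting to SI:
  option S: E = 104.4 GPa, ρ = 8650 kg/m³, cost = 7.540 $/kg
  option F: E = 106.0 GPa, ρ = 4470 kg/m³, cost = 53.60 $/kg
  option G: E = 209.6 GPa, ρ = 7830 kg/m³, cost = 1.100 $/kg
  option H: E = 63.40 GPa, ρ = 2211 kg/m³, cost = 6.900 $/kg
  option G: M = 24.3 MN·m per $
  option H: M = 4.16 MN·m per $
  option S: M = 1.60 MN·m per $
  option F: M = 0.442 MN·m per $
The maximum is for option G.

option G, M = 24.3 MN·m per $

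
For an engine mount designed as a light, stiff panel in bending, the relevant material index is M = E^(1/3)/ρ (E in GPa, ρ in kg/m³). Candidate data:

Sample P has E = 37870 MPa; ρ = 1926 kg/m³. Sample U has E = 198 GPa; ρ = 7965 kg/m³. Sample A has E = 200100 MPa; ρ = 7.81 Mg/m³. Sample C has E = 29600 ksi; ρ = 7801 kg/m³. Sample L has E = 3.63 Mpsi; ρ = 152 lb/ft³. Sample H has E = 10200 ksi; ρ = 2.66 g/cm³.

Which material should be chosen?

sample P

Putting every candidate on a common basis:
  sample P: E = 37.87 GPa, ρ = 1926 kg/m³
  sample U: E = 198.0 GPa, ρ = 7965 kg/m³
  sample A: E = 200.1 GPa, ρ = 7810 kg/m³
  sample C: E = 204.1 GPa, ρ = 7801 kg/m³
  sample L: E = 25.03 GPa, ρ = 2435 kg/m³
  sample H: E = 70.33 GPa, ρ = 2660 kg/m³
  sample P: M = 1.74×10⁻³
  sample H: M = 1.55×10⁻³
  sample L: M = 1.20×10⁻³
  sample C: M = 0.755×10⁻³
  sample A: M = 0.749×10⁻³
  sample U: M = 0.732×10⁻³
The maximum is for sample P.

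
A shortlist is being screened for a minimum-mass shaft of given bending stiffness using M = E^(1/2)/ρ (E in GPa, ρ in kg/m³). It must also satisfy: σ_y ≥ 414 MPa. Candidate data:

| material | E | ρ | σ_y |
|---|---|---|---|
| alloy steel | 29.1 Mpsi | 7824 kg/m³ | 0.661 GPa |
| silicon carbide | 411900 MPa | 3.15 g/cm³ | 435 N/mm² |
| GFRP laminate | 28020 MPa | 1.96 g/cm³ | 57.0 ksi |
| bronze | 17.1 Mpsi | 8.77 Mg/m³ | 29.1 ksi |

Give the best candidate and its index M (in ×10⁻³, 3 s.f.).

silicon carbide, M = 6.44×10⁻³

Screen on constraints: σ_y ≥ 414 MPa. Survivors: alloy steel, silicon carbide.
Normalizing units and computing the index:
  alloy steel: E = 200.6 GPa, ρ = 7824 kg/m³
  silicon carbide: E = 411.9 GPa, ρ = 3150 kg/m³
  silicon carbide: M = 6.44×10⁻³
  alloy steel: M = 1.81×10⁻³
Silicon carbide ranks first.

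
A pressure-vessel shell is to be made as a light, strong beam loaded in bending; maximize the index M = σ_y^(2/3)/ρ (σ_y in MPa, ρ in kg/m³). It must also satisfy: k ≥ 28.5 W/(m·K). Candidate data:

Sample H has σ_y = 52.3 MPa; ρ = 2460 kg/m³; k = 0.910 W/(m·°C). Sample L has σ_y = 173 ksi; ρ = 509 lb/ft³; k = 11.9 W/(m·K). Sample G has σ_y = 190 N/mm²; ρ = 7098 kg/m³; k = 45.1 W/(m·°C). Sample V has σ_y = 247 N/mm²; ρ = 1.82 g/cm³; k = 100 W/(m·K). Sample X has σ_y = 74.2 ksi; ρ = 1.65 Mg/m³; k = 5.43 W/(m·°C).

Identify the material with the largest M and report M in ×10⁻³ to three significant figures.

Screen on constraints: k ≥ 28.5 W/(m·K). Survivors: sample G, sample V.
Putting every candidate on a common basis:
  sample G: σ_y = 190.0 MPa, ρ = 7098 kg/m³
  sample V: σ_y = 247.0 MPa, ρ = 1820 kg/m³
  sample V: M = 21.6×10⁻³
  sample G: M = 4.66×10⁻³
Highest index: sample V.

sample V, M = 21.6×10⁻³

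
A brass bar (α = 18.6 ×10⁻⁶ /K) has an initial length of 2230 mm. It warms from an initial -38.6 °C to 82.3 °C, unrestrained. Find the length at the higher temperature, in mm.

ΔT = 82.3 − (-38.6) = 120.9 K.
ΔL = α·L₀·ΔT = 18.6×10⁻⁶ × 2230 mm × 120.9 K = 5.01 mm.
L = L₀ + ΔL = 2230 + 5.01 = 2235.0 mm.

2235.0 mm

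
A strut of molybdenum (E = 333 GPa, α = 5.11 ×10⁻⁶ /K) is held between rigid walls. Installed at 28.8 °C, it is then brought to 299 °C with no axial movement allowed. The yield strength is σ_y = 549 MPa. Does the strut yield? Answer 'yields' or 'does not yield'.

does not yield

ΔT = 270.2 K. Constrained thermal stress σ = E·α·ΔT = 333.0×10³ MPa × 5.11×10⁻⁶ × 270.2 = 460 MPa (compressive).
Compare to σ_y = 549 MPa: σ < σ_y, so it does not yield.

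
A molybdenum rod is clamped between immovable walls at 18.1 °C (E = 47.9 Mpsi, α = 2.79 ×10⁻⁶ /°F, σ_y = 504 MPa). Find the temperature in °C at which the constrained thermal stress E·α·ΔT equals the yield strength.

E = 47.9 Mpsi = 330.3 GPa.
α = 2.79×10⁻⁶/°F × 9/5 = 5.02×10⁻⁶/K.
E·α·ΔT = 504.0 MPa ⇒ ΔT = 504.0 / (330.3×10³ × 5.02×10⁻⁶) = 303.9 K.
T = 18.1 + 303.9 = 322.0 °C.

322 °C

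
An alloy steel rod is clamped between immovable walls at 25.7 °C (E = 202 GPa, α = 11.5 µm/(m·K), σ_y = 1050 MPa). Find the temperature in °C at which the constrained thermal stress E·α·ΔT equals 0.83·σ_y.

401 °C

E·α·ΔT = 871.5 MPa ⇒ ΔT = 871.5 / (202.0×10³ × 11.5×10⁻⁶) = 375.2 K.
T = 25.7 + 375.2 = 400.9 °C.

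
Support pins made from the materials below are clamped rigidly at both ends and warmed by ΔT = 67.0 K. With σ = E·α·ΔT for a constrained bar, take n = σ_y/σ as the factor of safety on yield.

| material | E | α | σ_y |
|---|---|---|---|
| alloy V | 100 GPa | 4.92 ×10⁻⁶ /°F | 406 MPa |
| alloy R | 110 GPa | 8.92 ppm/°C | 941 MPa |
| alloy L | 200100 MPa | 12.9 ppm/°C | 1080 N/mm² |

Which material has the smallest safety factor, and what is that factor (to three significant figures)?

Converting E to GPa, α to ×10⁻⁶/K, σ_y to MPa, then σ and n for each:
  alloy V: E = 100.0, α = 8.86, σ_y = 406.0 → σ = 59.3 MPa, n = 6.84
  alloy R: E = 110.0, α = 8.92, σ_y = 941.0 → σ = 65.7 MPa, n = 14.3
  alloy L: E = 200.1, α = 12.9, σ_y = 1080 → σ = 173 MPa, n = 6.24
Alloy L has the lowest safety factor, n = 6.24.

alloy L, n = 6.24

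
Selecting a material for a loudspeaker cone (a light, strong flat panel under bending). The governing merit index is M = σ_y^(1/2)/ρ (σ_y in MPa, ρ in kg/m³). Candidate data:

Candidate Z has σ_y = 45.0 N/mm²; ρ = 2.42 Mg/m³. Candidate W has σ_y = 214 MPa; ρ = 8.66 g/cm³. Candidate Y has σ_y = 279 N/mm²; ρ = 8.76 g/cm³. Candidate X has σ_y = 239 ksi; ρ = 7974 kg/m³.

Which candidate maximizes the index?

Normalizing units and computing the index:
  candidate Z: σ_y = 45.00 MPa, ρ = 2420 kg/m³
  candidate W: σ_y = 214.0 MPa, ρ = 8660 kg/m³
  candidate Y: σ_y = 279.0 MPa, ρ = 8760 kg/m³
  candidate X: σ_y = 1648 MPa, ρ = 7974 kg/m³
  candidate X: M = 5.09×10⁻³
  candidate Z: M = 2.77×10⁻³
  candidate Y: M = 1.91×10⁻³
  candidate W: M = 1.69×10⁻³
Candidate X has the largest M.

candidate X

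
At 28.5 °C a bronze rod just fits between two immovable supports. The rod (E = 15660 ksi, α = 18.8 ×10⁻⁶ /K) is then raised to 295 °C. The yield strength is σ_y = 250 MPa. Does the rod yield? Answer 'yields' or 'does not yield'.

E = 15660 ksi = 108.0 GPa.
ΔT = 266.5 K. Constrained thermal stress σ = E·α·ΔT = 108.0×10³ MPa × 18.8×10⁻⁶ × 266.5 = 541 MPa (compressive).
Compare to σ_y = 250 MPa: σ ≥ σ_y, so it yields.

yields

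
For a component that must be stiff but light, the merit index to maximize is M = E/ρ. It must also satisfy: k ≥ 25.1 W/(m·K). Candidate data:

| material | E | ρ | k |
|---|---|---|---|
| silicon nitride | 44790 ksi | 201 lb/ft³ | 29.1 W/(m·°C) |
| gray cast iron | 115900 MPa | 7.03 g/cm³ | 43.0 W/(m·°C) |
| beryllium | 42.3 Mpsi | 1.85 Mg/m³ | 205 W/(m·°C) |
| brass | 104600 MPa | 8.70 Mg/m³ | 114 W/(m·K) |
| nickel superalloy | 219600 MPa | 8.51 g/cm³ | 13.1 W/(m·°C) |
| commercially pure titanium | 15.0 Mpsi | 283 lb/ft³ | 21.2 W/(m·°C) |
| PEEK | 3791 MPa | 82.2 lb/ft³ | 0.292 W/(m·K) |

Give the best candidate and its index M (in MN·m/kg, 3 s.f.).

Screen on constraints: k ≥ 25.1 W/(m·K). Survivors: silicon nitride, gray cast iron, beryllium, brass.
In SI units:
  silicon nitride: E = 308.8 GPa, ρ = 3220 kg/m³
  gray cast iron: E = 115.9 GPa, ρ = 7030 kg/m³
  beryllium: E = 291.6 GPa, ρ = 1850 kg/m³
  brass: E = 104.6 GPa, ρ = 8700 kg/m³
  beryllium: M = 158 MN·m/kg
  silicon nitride: M = 95.9 MN·m/kg
  gray cast iron: M = 16.5 MN·m/kg
  brass: M = 12.0 MN·m/kg
The maximum is for beryllium.

beryllium, M = 158 MN·m/kg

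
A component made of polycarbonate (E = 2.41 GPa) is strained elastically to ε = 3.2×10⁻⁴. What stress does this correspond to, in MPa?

0.771 MPa

σ = E·ε = 2410 MPa × 3.2×10⁻⁴ = 0.771 MPa.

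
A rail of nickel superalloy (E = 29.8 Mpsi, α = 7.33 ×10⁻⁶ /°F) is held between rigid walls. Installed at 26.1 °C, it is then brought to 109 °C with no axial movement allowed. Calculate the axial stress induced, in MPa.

E = 29.8 Mpsi = 205.5 GPa.
α = 7.33×10⁻⁶/°F × 9/5 = 13.2×10⁻⁶/K.
ΔT = 82.90 K. Constrained thermal stress σ = E·α·ΔT = 205.5×10³ MPa × 13.2×10⁻⁶ × 82.90 = 225 MPa (compressive).

225 MPa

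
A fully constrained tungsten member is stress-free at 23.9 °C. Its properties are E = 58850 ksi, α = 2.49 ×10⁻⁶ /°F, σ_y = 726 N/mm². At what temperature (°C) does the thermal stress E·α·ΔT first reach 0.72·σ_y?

E = 58850 ksi = 405.8 GPa.
α = 2.49×10⁻⁶/°F × 9/5 = 4.48×10⁻⁶/K.
σ_y = 726 N/mm² = 726.0 MPa.
E·α·ΔT = 522.7 MPa ⇒ ΔT = 522.7 / (405.8×10³ × 4.48×10⁻⁶) = 287.4 K.
T = 23.9 + 287.4 = 311.3 °C.

311 °C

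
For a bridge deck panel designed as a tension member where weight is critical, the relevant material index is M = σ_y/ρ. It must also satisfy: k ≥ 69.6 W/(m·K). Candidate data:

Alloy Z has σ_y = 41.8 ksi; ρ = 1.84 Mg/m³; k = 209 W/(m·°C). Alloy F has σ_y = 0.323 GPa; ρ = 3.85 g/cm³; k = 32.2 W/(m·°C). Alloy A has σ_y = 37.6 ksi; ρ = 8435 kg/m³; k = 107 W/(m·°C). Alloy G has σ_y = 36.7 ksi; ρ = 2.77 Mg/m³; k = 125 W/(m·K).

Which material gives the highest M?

Screen on constraints: k ≥ 69.6 W/(m·K). Survivors: alloy Z, alloy A, alloy G.
Convert each candidate to consistent units, then evaluate M:
  alloy Z: σ_y = 288.2 MPa, ρ = 1840 kg/m³
  alloy A: σ_y = 259.2 MPa, ρ = 8435 kg/m³
  alloy G: σ_y = 253.0 MPa, ρ = 2770 kg/m³
  alloy Z: M = 157 kN·m/kg
  alloy G: M = 91.3 kN·m/kg
  alloy A: M = 30.7 kN·m/kg
Highest index: alloy Z.

alloy Z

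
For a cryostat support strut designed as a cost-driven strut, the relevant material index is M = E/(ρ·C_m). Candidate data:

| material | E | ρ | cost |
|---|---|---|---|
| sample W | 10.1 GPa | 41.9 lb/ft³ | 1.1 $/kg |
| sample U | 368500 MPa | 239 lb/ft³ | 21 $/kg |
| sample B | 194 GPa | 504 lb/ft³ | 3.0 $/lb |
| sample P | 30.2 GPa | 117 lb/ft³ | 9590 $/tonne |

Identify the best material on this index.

sample W

Putting every candidate on a common basis:
  sample W: E = 10.10 GPa, ρ = 671.2 kg/m³, cost = 1.100 $/kg
  sample U: E = 368.5 GPa, ρ = 3828 kg/m³, cost = 21.00 $/kg
  sample B: E = 194.0 GPa, ρ = 8073 kg/m³, cost = 6.614 $/kg
  sample P: E = 30.20 GPa, ρ = 1874 kg/m³, cost = 9.590 $/kg
  sample W: M = 13.7 MN·m per $
  sample U: M = 4.58 MN·m per $
  sample B: M = 3.63 MN·m per $
  sample P: M = 1.68 MN·m per $
The maximum is for sample W.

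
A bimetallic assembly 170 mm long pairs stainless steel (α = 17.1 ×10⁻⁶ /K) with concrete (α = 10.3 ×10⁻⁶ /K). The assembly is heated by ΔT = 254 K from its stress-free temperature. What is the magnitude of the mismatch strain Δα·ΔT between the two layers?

Δα = |17.1 − 10.3|×10⁻⁶/K = 6.80×10⁻⁶/K.
Mismatch strain = Δα·ΔT = 6.80×10⁻⁶ × 254.0 = 1.73×10⁻³.

1.73×10⁻³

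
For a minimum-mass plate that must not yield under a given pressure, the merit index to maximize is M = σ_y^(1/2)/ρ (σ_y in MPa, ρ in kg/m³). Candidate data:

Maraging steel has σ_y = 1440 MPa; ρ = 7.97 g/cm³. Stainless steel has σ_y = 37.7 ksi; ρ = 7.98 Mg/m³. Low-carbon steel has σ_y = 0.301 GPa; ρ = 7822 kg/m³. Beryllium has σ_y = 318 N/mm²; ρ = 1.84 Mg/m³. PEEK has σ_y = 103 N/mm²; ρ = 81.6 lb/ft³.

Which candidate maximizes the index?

beryllium

Convert each candidate to consistent units, then evaluate M:
  maraging steel: σ_y = 1440 MPa, ρ = 7970 kg/m³
  stainless steel: σ_y = 259.9 MPa, ρ = 7980 kg/m³
  low-carbon steel: σ_y = 301.0 MPa, ρ = 7822 kg/m³
  beryllium: σ_y = 318.0 MPa, ρ = 1840 kg/m³
  PEEK: σ_y = 103.0 MPa, ρ = 1307 kg/m³
  beryllium: M = 9.69×10⁻³
  PEEK: M = 7.76×10⁻³
  maraging steel: M = 4.76×10⁻³
  low-carbon steel: M = 2.22×10⁻³
  stainless steel: M = 2.02×10⁻³
Beryllium ranks first.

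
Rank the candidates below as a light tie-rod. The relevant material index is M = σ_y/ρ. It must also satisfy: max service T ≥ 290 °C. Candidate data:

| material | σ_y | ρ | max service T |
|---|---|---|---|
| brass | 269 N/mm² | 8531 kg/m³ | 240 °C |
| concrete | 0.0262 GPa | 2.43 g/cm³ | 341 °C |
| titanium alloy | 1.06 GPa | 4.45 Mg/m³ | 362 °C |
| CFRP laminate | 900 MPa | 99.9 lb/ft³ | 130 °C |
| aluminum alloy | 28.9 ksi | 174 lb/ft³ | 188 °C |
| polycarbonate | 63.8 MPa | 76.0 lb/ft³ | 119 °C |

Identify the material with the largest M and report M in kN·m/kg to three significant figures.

titanium alloy, M = 238 kN·m/kg

Screen on constraints: max service T ≥ 290 °C. Survivors: concrete, titanium alloy.
After converting to SI:
  concrete: σ_y = 26.20 MPa, ρ = 2430 kg/m³
  titanium alloy: σ_y = 1060 MPa, ρ = 4450 kg/m³
  titanium alloy: M = 238 kN·m/kg
  concrete: M = 10.8 kN·m/kg
Titanium alloy has the largest M.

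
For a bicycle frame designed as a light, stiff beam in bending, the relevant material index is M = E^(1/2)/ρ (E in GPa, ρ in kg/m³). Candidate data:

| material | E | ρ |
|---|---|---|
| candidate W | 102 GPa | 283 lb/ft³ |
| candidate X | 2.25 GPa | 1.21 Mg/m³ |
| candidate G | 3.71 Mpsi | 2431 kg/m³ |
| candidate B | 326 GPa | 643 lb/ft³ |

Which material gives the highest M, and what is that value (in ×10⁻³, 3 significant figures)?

In SI units:
  candidate W: E = 102.0 GPa, ρ = 4533 kg/m³
  candidate X: E = 2.250 GPa, ρ = 1210 kg/m³
  candidate G: E = 25.58 GPa, ρ = 2431 kg/m³
  candidate B: E = 326.0 GPa, ρ = 10300 kg/m³
  candidate W: M = 2.23×10⁻³
  candidate G: M = 2.08×10⁻³
  candidate B: M = 1.75×10⁻³
  candidate X: M = 1.24×10⁻³
The maximum is for candidate W.

candidate W, M = 2.23×10⁻³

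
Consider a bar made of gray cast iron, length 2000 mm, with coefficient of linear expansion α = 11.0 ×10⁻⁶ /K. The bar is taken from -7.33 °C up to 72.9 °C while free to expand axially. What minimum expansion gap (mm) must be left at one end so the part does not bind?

ΔT = 72.9 − (-7.33) = 80.23 K.
ΔL = α·L₀·ΔT = 11.0×10⁻⁶ × 2000 mm × 80.23 K = 1.77 mm.

1.77 mm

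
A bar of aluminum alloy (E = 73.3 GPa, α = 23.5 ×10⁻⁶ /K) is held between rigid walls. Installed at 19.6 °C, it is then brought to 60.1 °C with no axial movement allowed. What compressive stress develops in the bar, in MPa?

ΔT = 40.50 K. Constrained thermal stress σ = E·α·ΔT = 73.30×10³ MPa × 23.5×10⁻⁶ × 40.50 = 69.8 MPa (compressive).

69.8 MPa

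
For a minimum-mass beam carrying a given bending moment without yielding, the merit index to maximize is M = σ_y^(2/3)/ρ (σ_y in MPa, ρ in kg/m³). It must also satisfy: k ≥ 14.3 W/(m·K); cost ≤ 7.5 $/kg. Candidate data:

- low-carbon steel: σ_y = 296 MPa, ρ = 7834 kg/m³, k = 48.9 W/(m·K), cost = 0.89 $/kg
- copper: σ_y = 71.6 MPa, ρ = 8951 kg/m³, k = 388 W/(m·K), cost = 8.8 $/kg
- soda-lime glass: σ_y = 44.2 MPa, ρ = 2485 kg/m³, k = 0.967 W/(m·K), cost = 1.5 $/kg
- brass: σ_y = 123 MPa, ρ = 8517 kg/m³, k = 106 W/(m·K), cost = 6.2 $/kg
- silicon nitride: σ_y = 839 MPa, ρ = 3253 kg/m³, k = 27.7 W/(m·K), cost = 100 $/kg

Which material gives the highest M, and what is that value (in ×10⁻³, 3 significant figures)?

Screen on constraints: k ≥ 14.3 W/(m·K); cost ≤ 7.5 $/kg. Survivors: low-carbon steel, brass.
Evaluate M for each candidate:
  low-carbon steel: M = 5.67×10⁻³
  brass: M = 2.90×10⁻³
Highest index: low-carbon steel.

low-carbon steel, M = 5.67×10⁻³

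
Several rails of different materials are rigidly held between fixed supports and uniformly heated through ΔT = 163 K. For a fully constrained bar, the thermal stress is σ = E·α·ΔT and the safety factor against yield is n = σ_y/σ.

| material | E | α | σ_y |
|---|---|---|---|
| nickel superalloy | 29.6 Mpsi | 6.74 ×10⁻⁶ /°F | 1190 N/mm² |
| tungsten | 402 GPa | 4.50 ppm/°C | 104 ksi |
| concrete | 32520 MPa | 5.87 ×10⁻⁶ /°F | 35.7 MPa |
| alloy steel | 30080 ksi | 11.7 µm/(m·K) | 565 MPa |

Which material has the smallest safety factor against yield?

In consistent units (E in GPa, α in ×10⁻⁶/K, σ_y in MPa):
  nickel superalloy: E = 204.1, α = 12.1, σ_y = 1190 → σ = 404 MPa, n = 2.95
  tungsten: E = 402.0, α = 4.50, σ_y = 717.1 → σ = 295 MPa, n = 2.43
  concrete: E = 32.52, α = 10.6, σ_y = 35.70 → σ = 56.0 MPa, n = 0.637
  alloy steel: E = 207.4, α = 11.7, σ_y = 565.0 → σ = 396 MPa, n = 1.43
Concrete has the lowest safety factor, n = 0.637.

concrete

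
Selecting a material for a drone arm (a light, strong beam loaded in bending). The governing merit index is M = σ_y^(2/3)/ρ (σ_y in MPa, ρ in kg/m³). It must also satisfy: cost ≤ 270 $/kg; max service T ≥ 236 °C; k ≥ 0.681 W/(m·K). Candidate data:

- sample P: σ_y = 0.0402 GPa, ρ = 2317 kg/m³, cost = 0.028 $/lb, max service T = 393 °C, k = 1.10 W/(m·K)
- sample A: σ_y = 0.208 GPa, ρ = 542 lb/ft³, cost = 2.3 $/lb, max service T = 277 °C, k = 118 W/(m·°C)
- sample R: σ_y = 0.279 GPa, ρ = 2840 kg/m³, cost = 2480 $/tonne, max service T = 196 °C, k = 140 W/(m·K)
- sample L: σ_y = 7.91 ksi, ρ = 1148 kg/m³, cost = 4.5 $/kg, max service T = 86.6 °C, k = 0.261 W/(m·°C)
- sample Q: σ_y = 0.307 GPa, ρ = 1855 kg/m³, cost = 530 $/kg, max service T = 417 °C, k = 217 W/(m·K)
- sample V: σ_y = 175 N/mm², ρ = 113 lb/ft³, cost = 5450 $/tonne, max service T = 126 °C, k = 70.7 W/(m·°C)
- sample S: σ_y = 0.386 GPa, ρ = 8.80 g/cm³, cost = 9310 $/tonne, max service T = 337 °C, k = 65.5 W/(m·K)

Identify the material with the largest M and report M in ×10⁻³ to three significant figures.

sample S, M = 6.02×10⁻³

Screen on constraints: cost ≤ 270 $/kg; max service T ≥ 236 °C; k ≥ 0.681 W/(m·K). Survivors: sample P, sample A, sample S.
Convert each candidate to consistent units, then evaluate M:
  sample P: σ_y = 40.20 MPa, ρ = 2317 kg/m³
  sample A: σ_y = 208.0 MPa, ρ = 8682 kg/m³
  sample S: σ_y = 386.0 MPa, ρ = 8800 kg/m³
  sample S: M = 6.02×10⁻³
  sample P: M = 5.06×10⁻³
  sample A: M = 4.04×10⁻³
Highest index: sample S.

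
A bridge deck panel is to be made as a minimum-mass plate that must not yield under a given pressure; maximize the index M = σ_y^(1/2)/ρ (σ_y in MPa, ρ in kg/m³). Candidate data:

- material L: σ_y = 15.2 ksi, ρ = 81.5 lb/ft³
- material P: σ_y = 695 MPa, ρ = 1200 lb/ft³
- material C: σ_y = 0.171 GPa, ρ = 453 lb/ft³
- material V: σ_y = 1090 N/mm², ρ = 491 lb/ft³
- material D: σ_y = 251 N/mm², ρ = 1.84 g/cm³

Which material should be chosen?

Convert each candidate to consistent units, then evaluate M:
  material L: σ_y = 104.8 MPa, ρ = 1306 kg/m³
  material P: σ_y = 695.0 MPa, ρ = 19220 kg/m³
  material C: σ_y = 171.0 MPa, ρ = 7256 kg/m³
  material V: σ_y = 1090 MPa, ρ = 7865 kg/m³
  material D: σ_y = 251.0 MPa, ρ = 1840 kg/m³
  material D: M = 8.61×10⁻³
  material L: M = 7.84×10⁻³
  material V: M = 4.20×10⁻³
  material C: M = 1.80×10⁻³
  material P: M = 1.37×10⁻³
Material D has the largest M.

material D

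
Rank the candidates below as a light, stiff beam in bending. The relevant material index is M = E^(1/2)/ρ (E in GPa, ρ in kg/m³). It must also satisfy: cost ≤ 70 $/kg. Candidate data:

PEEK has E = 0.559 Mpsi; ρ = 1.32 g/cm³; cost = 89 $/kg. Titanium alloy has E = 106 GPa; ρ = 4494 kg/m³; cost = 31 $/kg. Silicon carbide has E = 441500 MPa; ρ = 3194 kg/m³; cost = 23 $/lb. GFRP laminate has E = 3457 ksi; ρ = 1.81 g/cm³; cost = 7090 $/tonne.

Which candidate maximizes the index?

silicon carbide

Screen on constraints: cost ≤ 70 $/kg. Survivors: titanium alloy, silicon carbide, GFRP laminate.
After converting to SI:
  titanium alloy: E = 106.0 GPa, ρ = 4494 kg/m³
  silicon carbide: E = 441.5 GPa, ρ = 3194 kg/m³
  GFRP laminate: E = 23.84 GPa, ρ = 1810 kg/m³
  silicon carbide: M = 6.58×10⁻³
  GFRP laminate: M = 2.70×10⁻³
  titanium alloy: M = 2.29×10⁻³
Silicon carbide ranks first.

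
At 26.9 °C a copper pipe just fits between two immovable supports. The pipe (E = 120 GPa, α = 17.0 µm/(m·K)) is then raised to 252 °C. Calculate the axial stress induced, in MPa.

ΔT = 225.1 K. Constrained thermal stress σ = E·α·ΔT = 120.0×10³ MPa × 17.0×10⁻⁶ × 225.1 = 459 MPa (compressive).

459 MPa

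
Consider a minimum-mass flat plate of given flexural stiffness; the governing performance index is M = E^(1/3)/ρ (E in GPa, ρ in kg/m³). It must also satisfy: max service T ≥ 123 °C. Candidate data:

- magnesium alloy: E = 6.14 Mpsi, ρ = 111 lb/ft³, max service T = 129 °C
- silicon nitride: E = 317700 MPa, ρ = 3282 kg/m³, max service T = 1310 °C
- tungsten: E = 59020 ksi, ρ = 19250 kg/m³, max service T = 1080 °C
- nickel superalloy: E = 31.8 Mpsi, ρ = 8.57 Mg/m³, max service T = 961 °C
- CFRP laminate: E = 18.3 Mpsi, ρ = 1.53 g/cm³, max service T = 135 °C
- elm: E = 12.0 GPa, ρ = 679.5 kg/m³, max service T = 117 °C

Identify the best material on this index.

Screen on constraints: max service T ≥ 123 °C. Survivors: magnesium alloy, silicon nitride, tungsten, nickel superalloy, CFRP laminate.
Normalizing units and computing the index:
  magnesium alloy: E = 42.33 GPa, ρ = 1778 kg/m³
  silicon nitride: E = 317.7 GPa, ρ = 3282 kg/m³
  tungsten: E = 406.9 GPa, ρ = 19250 kg/m³
  nickel superalloy: E = 219.3 GPa, ρ = 8570 kg/m³
  CFRP laminate: E = 126.2 GPa, ρ = 1530 kg/m³
  CFRP laminate: M = 3.28×10⁻³
  silicon nitride: M = 2.08×10⁻³
  magnesium alloy: M = 1.96×10⁻³
  nickel superalloy: M = 0.704×10⁻³
  tungsten: M = 0.385×10⁻³
CFRP laminate ranks first.

CFRP laminate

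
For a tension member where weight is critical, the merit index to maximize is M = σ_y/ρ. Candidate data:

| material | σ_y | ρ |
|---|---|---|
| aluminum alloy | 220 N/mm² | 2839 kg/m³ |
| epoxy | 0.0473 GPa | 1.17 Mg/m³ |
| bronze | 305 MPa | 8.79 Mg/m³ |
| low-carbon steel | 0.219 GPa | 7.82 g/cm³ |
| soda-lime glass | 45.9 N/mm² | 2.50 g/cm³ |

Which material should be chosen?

Putting every candidate on a common basis:
  aluminum alloy: σ_y = 220.0 MPa, ρ = 2839 kg/m³
  epoxy: σ_y = 47.30 MPa, ρ = 1170 kg/m³
  bronze: σ_y = 305.0 MPa, ρ = 8790 kg/m³
  low-carbon steel: σ_y = 219.0 MPa, ρ = 7820 kg/m³
  soda-lime glass: σ_y = 45.90 MPa, ρ = 2500 kg/m³
  aluminum alloy: M = 77.5 kN·m/kg
  epoxy: M = 40.4 kN·m/kg
  bronze: M = 34.7 kN·m/kg
  low-carbon steel: M = 28.0 kN·m/kg
  soda-lime glass: M = 18.4 kN·m/kg
Aluminum alloy ranks first.

aluminum alloy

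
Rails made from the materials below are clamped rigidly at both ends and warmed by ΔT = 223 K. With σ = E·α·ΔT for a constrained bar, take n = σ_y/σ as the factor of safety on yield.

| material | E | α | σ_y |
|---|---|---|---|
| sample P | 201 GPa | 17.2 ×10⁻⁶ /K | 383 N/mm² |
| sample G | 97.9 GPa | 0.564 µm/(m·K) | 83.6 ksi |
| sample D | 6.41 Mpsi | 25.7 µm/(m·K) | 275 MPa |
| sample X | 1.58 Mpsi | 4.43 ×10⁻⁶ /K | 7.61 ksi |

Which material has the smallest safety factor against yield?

sample P

In consistent units (E in GPa, α in ×10⁻⁶/K, σ_y in MPa):
  sample P: E = 201.0, α = 17.2, σ_y = 383.0 → σ = 771 MPa, n = 0.497
  sample G: E = 97.90, α = 0.564, σ_y = 576.4 → σ = 12.3 MPa, n = 46.8
  sample D: E = 44.20, α = 25.7, σ_y = 275.0 → σ = 253 MPa, n = 1.09
  sample X: E = 10.89, α = 4.43, σ_y = 52.47 → σ = 10.8 MPa, n = 4.88
Smallest n: sample P with n = 0.497.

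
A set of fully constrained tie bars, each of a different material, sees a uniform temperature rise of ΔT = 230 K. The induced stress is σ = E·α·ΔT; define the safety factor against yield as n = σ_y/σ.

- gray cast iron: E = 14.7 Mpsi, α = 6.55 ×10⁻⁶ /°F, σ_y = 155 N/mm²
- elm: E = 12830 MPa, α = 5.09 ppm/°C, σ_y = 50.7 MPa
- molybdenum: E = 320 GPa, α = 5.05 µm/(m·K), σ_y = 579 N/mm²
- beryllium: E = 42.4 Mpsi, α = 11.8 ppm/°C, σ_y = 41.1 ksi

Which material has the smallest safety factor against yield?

With everything in SI (GPa, ×10⁻⁶/K, MPa):
  gray cast iron: E = 101.4, α = 11.8, σ_y = 155.0 → σ = 275 MPa, n = 0.564
  elm: E = 12.83, α = 5.09, σ_y = 50.70 → σ = 15.0 MPa, n = 3.38
  molybdenum: E = 320.0, α = 5.05, σ_y = 579.0 → σ = 372 MPa, n = 1.56
  beryllium: E = 292.3, α = 11.8, σ_y = 283.4 → σ = 793 MPa, n = 0.357
Beryllium has the lowest safety factor, n = 0.357.

beryllium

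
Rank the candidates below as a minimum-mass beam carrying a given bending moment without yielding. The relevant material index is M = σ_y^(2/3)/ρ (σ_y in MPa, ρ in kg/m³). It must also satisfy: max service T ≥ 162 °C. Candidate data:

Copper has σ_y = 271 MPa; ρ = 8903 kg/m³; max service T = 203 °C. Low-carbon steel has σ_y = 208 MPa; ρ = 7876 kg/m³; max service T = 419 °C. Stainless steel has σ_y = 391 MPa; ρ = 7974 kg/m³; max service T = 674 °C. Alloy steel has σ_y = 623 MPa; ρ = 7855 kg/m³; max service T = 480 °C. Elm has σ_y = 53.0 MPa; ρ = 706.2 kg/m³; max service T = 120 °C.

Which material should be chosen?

Screen on constraints: max service T ≥ 162 °C. Survivors: copper, low-carbon steel, stainless steel, alloy steel.
Evaluate M for each candidate:
  alloy steel: M = 9.29×10⁻³
  stainless steel: M = 6.71×10⁻³
  copper: M = 4.70×10⁻³
  low-carbon steel: M = 4.46×10⁻³
Highest index: alloy steel.

alloy steel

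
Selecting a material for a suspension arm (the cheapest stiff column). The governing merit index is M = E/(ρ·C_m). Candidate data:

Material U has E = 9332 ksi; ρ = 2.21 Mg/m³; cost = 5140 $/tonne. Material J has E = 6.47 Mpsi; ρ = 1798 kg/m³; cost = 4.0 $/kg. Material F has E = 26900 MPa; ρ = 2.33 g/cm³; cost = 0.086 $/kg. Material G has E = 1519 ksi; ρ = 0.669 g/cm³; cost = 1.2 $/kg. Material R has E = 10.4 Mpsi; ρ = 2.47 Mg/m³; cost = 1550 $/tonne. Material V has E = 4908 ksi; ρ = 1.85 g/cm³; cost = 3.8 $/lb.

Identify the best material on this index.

material F

In SI units:
  material U: E = 64.34 GPa, ρ = 2210 kg/m³, cost = 5.140 $/kg
  material J: E = 44.61 GPa, ρ = 1798 kg/m³, cost = 4.000 $/kg
  material F: E = 26.90 GPa, ρ = 2330 kg/m³, cost = 0.08600 $/kg
  material G: E = 10.47 GPa, ρ = 669.0 kg/m³, cost = 1.200 $/kg
  material R: E = 71.71 GPa, ρ = 2470 kg/m³, cost = 1.550 $/kg
  material V: E = 33.84 GPa, ρ = 1850 kg/m³, cost = 8.377 $/kg
  material F: M = 134 MN·m per $
  material R: M = 18.7 MN·m per $
  material G: M = 13.0 MN·m per $
  material J: M = 6.20 MN·m per $
  material U: M = 5.66 MN·m per $
  material V: M = 2.18 MN·m per $
Highest index: material F.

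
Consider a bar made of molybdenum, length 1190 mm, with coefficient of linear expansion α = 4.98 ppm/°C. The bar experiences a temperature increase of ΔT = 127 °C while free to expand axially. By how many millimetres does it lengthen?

0.753 mm

ΔL = α·L₀·ΔT = 4.98×10⁻⁶ × 1190 mm × 127.0 K = 0.753 mm.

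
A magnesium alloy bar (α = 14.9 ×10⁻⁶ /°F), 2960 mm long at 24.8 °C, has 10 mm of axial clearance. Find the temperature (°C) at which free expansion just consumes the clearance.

151 °C

α = 14.9×10⁻⁶/°F × 9/5 = 26.8×10⁻⁶/K.
α·L₀·ΔT = 10.0 mm ⇒ ΔT = 10.0 / (26.8×10⁻⁶ × 2960.0) = 126.0 K.
T = 24.8 + 126.0 = 150.8 °C.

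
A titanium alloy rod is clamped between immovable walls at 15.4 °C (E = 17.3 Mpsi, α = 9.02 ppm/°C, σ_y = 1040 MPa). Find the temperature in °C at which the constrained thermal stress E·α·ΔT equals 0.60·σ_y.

595 °C

E = 17.3 Mpsi = 119.3 GPa.
E·α·ΔT = 624.0 MPa ⇒ ΔT = 624.0 / (119.3×10³ × 9.02×10⁻⁶) = 580.0 K.
T = 15.4 + 580.0 = 595.4 °C.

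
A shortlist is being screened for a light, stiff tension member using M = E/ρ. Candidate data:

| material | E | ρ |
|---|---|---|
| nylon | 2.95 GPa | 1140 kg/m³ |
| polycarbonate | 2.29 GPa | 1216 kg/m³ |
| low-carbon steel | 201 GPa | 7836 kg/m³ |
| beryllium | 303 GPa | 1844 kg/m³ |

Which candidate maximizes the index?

Evaluate M for each candidate:
  beryllium: M = 164 MN·m/kg
  low-carbon steel: M = 25.7 MN·m/kg
  nylon: M = 2.59 MN·m/kg
  polycarbonate: M = 1.88 MN·m/kg
Beryllium has the largest M.

beryllium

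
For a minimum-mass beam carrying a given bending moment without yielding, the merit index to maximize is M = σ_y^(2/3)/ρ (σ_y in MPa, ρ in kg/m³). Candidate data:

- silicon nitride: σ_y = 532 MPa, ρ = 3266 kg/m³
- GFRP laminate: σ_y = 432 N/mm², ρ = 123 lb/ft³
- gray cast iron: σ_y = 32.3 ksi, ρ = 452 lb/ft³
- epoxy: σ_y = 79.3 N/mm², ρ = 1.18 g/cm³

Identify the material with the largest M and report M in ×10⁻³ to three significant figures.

In SI units:
  silicon nitride: σ_y = 532.0 MPa, ρ = 3266 kg/m³
  GFRP laminate: σ_y = 432.0 MPa, ρ = 1970 kg/m³
  gray cast iron: σ_y = 222.7 MPa, ρ = 7240 kg/m³
  epoxy: σ_y = 79.30 MPa, ρ = 1180 kg/m³
  GFRP laminate: M = 29.0×10⁻³
  silicon nitride: M = 20.1×10⁻³
  epoxy: M = 15.6×10⁻³
  gray cast iron: M = 5.07×10⁻³
GFRP laminate ranks first.

GFRP laminate, M = 29.0×10⁻³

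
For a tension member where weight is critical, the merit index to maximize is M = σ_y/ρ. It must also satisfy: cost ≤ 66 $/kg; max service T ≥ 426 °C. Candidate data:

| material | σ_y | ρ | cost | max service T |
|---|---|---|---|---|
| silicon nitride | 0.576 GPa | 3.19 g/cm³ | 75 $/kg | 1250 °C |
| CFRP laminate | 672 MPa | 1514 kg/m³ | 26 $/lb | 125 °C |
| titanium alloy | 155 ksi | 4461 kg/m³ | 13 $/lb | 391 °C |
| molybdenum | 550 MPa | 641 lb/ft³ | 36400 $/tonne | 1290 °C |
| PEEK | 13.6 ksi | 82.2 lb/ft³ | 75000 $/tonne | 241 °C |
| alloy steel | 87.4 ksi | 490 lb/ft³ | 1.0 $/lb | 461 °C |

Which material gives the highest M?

alloy steel

Screen on constraints: cost ≤ 66 $/kg; max service T ≥ 426 °C. Survivors: molybdenum, alloy steel.
Convert each candidate to consistent units, then evaluate M:
  molybdenum: σ_y = 550.0 MPa, ρ = 10270 kg/m³
  alloy steel: σ_y = 602.6 MPa, ρ = 7849 kg/m³
  alloy steel: M = 76.8 kN·m/kg
  molybdenum: M = 53.6 kN·m/kg
Highest index: alloy steel.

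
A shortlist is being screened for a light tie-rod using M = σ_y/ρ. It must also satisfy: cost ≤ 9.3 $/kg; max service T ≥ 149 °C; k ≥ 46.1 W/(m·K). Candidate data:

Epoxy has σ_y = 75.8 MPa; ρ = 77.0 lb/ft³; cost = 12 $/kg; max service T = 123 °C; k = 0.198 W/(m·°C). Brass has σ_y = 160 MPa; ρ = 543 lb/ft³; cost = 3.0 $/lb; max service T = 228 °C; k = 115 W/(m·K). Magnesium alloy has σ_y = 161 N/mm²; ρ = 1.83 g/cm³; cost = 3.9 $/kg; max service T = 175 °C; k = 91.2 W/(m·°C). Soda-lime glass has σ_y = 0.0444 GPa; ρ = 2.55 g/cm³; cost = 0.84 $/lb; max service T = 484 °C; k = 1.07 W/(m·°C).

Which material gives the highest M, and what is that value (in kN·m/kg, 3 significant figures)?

magnesium alloy, M = 88.0 kN·m/kg

Screen on constraints: cost ≤ 9.3 $/kg; max service T ≥ 149 °C; k ≥ 46.1 W/(m·K). Survivors: brass, magnesium alloy.
In SI units:
  brass: σ_y = 160.0 MPa, ρ = 8698 kg/m³
  magnesium alloy: σ_y = 161.0 MPa, ρ = 1830 kg/m³
  magnesium alloy: M = 88.0 kN·m/kg
  brass: M = 18.4 kN·m/kg
Highest index: magnesium alloy.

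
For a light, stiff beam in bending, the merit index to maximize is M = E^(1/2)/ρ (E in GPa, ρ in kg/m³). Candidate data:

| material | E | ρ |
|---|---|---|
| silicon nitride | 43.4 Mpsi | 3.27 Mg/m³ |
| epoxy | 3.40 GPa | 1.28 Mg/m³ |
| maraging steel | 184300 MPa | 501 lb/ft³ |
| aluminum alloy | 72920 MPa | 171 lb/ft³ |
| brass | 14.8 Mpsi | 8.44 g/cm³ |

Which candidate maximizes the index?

silicon nitride

Putting every candidate on a common basis:
  silicon nitride: E = 299.2 GPa, ρ = 3270 kg/m³
  epoxy: E = 3.400 GPa, ρ = 1280 kg/m³
  maraging steel: E = 184.3 GPa, ρ = 8025 kg/m³
  aluminum alloy: E = 72.92 GPa, ρ = 2739 kg/m³
  brass: E = 102.0 GPa, ρ = 8440 kg/m³
  silicon nitride: M = 5.29×10⁻³
  aluminum alloy: M = 3.12×10⁻³
  maraging steel: M = 1.69×10⁻³
  epoxy: M = 1.44×10⁻³
  brass: M = 1.20×10⁻³
Silicon nitride ranks first.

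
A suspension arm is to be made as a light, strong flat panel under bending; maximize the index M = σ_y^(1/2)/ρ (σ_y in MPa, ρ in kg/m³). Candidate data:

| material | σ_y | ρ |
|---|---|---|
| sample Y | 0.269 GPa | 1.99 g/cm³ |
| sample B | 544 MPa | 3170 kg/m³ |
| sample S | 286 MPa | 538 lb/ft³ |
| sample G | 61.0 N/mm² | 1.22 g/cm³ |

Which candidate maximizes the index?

In SI units:
  sample Y: σ_y = 269.0 MPa, ρ = 1990 kg/m³
  sample B: σ_y = 544.0 MPa, ρ = 3170 kg/m³
  sample S: σ_y = 286.0 MPa, ρ = 8618 kg/m³
  sample G: σ_y = 61.00 MPa, ρ = 1220 kg/m³
  sample Y: M = 8.24×10⁻³
  sample B: M = 7.36×10⁻³
  sample G: M = 6.40×10⁻³
  sample S: M = 1.96×10⁻³
Sample Y has the largest M.

sample Y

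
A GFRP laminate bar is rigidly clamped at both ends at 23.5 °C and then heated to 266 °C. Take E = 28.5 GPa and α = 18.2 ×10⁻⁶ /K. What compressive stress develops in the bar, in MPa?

126 MPa

ΔT = 242.5 K. Constrained thermal stress σ = E·α·ΔT = 28.50×10³ MPa × 18.2×10⁻⁶ × 242.5 = 126 MPa (compressive).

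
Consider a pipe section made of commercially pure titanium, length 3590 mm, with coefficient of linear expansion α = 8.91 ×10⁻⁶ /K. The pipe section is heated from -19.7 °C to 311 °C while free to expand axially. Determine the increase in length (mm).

10.6 mm

ΔT = 311 − (-19.7) = 330.7 K.
ΔL = α·L₀·ΔT = 8.91×10⁻⁶ × 3590 mm × 330.7 K = 10.6 mm.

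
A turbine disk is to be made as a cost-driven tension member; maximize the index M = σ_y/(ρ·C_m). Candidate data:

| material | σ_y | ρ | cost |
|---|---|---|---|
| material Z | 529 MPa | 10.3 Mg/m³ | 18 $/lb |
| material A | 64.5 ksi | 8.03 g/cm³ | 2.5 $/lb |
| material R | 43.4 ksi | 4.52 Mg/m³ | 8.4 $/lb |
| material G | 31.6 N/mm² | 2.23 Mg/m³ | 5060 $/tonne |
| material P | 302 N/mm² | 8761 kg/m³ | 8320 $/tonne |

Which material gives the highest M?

material A

After converting to SI:
  material Z: σ_y = 529.0 MPa, ρ = 10300 kg/m³, cost = 39.68 $/kg
  material A: σ_y = 444.7 MPa, ρ = 8030 kg/m³, cost = 5.511 $/kg
  material R: σ_y = 299.2 MPa, ρ = 4520 kg/m³, cost = 18.52 $/kg
  material G: σ_y = 31.60 MPa, ρ = 2230 kg/m³, cost = 5.060 $/kg
  material P: σ_y = 302.0 MPa, ρ = 8761 kg/m³, cost = 8.320 $/kg
  material A: M = 10.0 kN·m per $
  material P: M = 4.14 kN·m per $
  material R: M = 3.57 kN·m per $
  material G: M = 2.80 kN·m per $
  material Z: M = 1.29 kN·m per $
Highest index: material A.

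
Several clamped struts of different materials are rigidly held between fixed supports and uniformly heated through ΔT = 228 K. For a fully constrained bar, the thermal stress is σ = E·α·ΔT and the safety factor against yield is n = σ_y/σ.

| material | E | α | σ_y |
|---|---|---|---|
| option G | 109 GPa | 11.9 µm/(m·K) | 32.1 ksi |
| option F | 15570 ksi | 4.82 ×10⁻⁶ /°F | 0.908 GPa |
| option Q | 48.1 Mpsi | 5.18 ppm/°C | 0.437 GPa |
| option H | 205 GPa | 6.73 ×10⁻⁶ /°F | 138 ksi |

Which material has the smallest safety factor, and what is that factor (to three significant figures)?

option G, n = 0.748

With everything in SI (GPa, ×10⁻⁶/K, MPa):
  option G: E = 109.0, α = 11.9, σ_y = 221.3 → σ = 296 MPa, n = 0.748
  option F: E = 107.4, α = 8.68, σ_y = 908.0 → σ = 212 MPa, n = 4.28
  option Q: E = 331.6, α = 5.18, σ_y = 437.0 → σ = 392 MPa, n = 1.12
  option H: E = 205.0, α = 12.1, σ_y = 951.5 → σ = 566 MPa, n = 1.68
The minimum is option G at n = 0.748.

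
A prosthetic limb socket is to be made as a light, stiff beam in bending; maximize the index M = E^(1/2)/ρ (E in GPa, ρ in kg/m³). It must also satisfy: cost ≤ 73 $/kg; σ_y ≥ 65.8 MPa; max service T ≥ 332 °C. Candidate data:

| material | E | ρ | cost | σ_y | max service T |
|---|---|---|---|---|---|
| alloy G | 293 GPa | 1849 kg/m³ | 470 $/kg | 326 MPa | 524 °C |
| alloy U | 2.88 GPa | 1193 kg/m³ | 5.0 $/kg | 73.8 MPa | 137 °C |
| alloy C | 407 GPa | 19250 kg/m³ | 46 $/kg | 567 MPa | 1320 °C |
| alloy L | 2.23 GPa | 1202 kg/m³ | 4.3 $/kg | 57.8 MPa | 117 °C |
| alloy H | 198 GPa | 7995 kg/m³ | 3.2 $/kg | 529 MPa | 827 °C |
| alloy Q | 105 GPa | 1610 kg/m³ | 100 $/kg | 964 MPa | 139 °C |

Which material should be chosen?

Screen on constraints: cost ≤ 73 $/kg; σ_y ≥ 65.8 MPa; max service T ≥ 332 °C. Survivors: alloy C, alloy H.
Per-candidate index values:
  alloy H: M = 1.76×10⁻³
  alloy C: M = 1.05×10⁻³
Alloy H ranks first.

alloy H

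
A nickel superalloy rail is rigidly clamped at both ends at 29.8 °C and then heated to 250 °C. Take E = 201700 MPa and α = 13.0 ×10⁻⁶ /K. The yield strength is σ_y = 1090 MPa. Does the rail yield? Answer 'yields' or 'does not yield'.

does not yield

E = 201700 MPa = 201.7 GPa.
ΔT = 220.2 K. Constrained thermal stress σ = E·α·ΔT = 201.7×10³ MPa × 13.0×10⁻⁶ × 220.2 = 577 MPa (compressive).
Compare to σ_y = 1090 MPa: σ < σ_y, so it does not yield.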